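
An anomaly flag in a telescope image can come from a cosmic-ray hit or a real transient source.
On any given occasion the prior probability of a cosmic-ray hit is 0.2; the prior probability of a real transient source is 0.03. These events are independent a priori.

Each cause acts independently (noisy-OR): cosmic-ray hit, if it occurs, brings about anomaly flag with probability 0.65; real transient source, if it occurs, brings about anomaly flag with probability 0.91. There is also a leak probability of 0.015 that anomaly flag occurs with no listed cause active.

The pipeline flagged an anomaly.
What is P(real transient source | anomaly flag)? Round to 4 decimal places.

P(real transient source | anomaly flag) ≈ 0.1663

Under noisy-OR, P(anomaly flag | causes) = 1 − (1−0.015)·∏(1−qᵢ) over the active causes.
By total probability over the 4 (cosmic-ray hit, real transient source) configurations:
  P(anomaly flag) = 0.015*0.8*0.97 + 0.91135*0.8*0.03 + 0.65525*0.2*0.97 + 0.968973*0.2*0.03
        = 0.011640 + 0.021872 + 0.127118 + 0.005814 = 0.166444
Keeping only the real transient source-present terms gives 0.027686, so
  P(real transient source | anomaly flag) = 0.027686 / 0.166444 ≈ 0.1663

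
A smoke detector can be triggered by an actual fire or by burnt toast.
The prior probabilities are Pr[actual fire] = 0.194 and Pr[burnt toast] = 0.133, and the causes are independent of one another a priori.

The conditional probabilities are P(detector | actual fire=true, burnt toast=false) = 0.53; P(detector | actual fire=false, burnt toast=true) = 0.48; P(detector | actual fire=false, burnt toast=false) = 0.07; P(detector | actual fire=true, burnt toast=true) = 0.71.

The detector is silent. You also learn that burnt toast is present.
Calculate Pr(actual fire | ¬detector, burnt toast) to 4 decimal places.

P(¬detector | burnt toast) = 0.52×0.806 + 0.29×0.194 = 0.419120 + 0.056260 = 0.475380
Of this, 0.056260 comes from 0.29×0.194 (the actual fire=true cases).
P(actual fire | ¬detector, burnt toast) = 0.056260 / 0.475380 ≈ 0.1183

Pr(actual fire | ¬detector, burnt toast) ≈ 0.1183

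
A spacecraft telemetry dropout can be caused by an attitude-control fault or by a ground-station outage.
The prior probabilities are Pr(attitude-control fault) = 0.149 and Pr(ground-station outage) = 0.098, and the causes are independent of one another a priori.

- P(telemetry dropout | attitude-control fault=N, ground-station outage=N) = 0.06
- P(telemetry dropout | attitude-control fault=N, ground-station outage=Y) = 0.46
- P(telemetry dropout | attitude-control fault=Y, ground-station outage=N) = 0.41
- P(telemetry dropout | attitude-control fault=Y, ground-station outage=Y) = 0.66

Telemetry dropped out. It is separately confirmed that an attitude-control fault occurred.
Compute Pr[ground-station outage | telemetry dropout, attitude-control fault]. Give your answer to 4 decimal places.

Pr[ground-station outage | telemetry dropout, attitude-control fault] ≈ 0.1489

Enumerate both values of ground-station outage and weight by the priors:
  P(telemetry dropout | attitude-control fault) = 0.41×0.902 + 0.66×0.098
        = 0.369820 + 0.064680 = 0.434500
Configurations with ground-station outage contribute 0.064680, so
  P(ground-station outage | telemetry dropout, attitude-control fault) = 0.064680 / 0.434500 ≈ 0.1489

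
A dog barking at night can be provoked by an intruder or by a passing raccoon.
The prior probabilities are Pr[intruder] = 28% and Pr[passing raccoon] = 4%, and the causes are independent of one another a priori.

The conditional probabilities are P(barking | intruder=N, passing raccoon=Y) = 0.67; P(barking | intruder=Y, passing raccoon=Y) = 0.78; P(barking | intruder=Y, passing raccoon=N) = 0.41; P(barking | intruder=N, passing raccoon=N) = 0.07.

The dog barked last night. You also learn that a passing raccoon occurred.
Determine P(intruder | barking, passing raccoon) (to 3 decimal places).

P(barking | passing raccoon) = 0.67·0.72 + 0.78·0.28 = 0.482400 + 0.218400 = 0.700800
Restricting to configurations with intruder present: 0.78·0.28 = 0.218400.
P(intruder | barking, passing raccoon) = 0.218400 / 0.700800 ≈ 0.312

P(intruder | barking, passing raccoon) ≈ 0.312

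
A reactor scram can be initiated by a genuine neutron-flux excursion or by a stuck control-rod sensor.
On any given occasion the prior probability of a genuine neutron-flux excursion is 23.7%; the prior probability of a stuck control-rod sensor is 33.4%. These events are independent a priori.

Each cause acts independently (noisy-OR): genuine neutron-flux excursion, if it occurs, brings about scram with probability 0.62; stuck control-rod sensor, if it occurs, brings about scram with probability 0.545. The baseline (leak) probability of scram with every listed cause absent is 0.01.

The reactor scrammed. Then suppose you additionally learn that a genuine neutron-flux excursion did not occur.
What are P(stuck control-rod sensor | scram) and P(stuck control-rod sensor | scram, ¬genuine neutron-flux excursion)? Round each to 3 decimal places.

Under noisy-OR, P(scram | causes) = 1 − (1−0.01)·∏(1−qᵢ) over the active causes.
Sum P(scram|·) weighted by the priors over the 4 (genuine neutron-flux excursion, stuck control-rod sensor) configurations:
  P(scram) = 0.01×0.763×0.666 + 0.54955×0.763×0.334 + 0.6238×0.237×0.666 + 0.828829×0.237×0.334
        = 0.005082 + 0.140048 + 0.098462 + 0.065608 = 0.309200
Configurations with stuck control-rod sensor contribute 0.205656, so
  P(stuck control-rod sensor | scram) = 0.205656 / 0.309200 ≈ 0.665

Now condition on the additional information:
Sum P(scram|·) weighted by the priors over both values of stuck control-rod sensor:
  P(scram | ¬genuine neutron-flux excursion) = 0.01*0.666 + 0.54955*0.334
        = 0.006660 + 0.183550 = 0.190210
Configurations with stuck control-rod sensor contribute 0.183550, so
  P(stuck control-rod sensor | scram, ¬genuine neutron-flux excursion) = 0.183550 / 0.190210 ≈ 0.965
Ruling out genuine neutron-flux excursion raises the posterior on stuck control-rod sensor — the flip side of explaining away.

P(stuck control-rod sensor | scram) ≈ 0.665; P(stuck control-rod sensor | scram, ¬genuine neutron-flux excursion) ≈ 0.965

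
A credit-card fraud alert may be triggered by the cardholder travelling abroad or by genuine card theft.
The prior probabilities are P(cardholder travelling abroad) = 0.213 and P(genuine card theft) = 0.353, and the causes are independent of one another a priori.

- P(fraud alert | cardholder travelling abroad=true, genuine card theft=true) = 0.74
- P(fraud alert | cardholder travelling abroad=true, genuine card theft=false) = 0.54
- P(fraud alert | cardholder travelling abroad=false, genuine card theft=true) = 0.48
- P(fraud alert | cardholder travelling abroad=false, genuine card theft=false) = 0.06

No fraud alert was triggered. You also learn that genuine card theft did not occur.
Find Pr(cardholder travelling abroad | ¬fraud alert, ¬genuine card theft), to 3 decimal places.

Pr(cardholder travelling abroad | ¬fraud alert, ¬genuine card theft) ≈ 0.117

P(¬fraud alert | ¬genuine card theft) = 0.94×0.787 + 0.46×0.213 = 0.739780 + 0.097980 = 0.837760
Restricting to configurations with cardholder travelling abroad present: 0.46×0.213 = 0.097980.
So P(cardholder travelling abroad | ¬fraud alert, ¬genuine card theft) = 0.097980/0.837760 ≈ 0.117.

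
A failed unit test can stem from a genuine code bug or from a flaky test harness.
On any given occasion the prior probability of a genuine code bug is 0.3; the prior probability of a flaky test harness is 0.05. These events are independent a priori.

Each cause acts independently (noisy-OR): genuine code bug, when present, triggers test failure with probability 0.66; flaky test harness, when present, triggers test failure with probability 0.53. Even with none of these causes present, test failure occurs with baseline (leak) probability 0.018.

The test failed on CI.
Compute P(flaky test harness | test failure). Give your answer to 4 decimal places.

Under noisy-OR, P(test failure | causes) = 1 − (1−0.018)·∏(1−qᵢ) over the active causes.
P(test failure) = 0.018*0.7*0.95 + 0.53846*0.7*0.05 + 0.66612*0.3*0.95 + 0.843076*0.3*0.05 = 0.011970 + 0.018846 + 0.189844 + 0.012646 = 0.233306
Restricting to configurations with flaky test harness present: 0.018846 + 0.012646 = 0.031492.
P(flaky test harness | test failure) = 0.031492 / 0.233306 ≈ 0.1350

P(flaky test harness | test failure) ≈ 0.1350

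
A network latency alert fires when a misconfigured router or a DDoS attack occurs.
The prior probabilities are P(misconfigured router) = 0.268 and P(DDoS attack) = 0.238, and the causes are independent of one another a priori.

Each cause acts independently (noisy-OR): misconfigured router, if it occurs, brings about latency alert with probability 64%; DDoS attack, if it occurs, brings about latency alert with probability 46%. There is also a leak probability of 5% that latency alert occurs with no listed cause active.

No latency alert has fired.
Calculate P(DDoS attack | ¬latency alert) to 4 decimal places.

P(DDoS attack | ¬latency alert) ≈ 0.1443

Under noisy-OR, P(latency alert | causes) = 1 − (1−0.05)·∏(1−qᵢ) over the active causes.
For the numerator, keep only DDoS attack=true terms: 0.089373 + 0.011780 = 0.101153
Denominator P(¬latency alert): 0.95·0.732·0.762 + 0.513·0.732·0.238 + 0.342·0.268·0.762 + 0.18468·0.268·0.238 = 0.700890
P(DDoS attack | ¬latency alert) = 0.101153/0.700890 ≈ 0.1443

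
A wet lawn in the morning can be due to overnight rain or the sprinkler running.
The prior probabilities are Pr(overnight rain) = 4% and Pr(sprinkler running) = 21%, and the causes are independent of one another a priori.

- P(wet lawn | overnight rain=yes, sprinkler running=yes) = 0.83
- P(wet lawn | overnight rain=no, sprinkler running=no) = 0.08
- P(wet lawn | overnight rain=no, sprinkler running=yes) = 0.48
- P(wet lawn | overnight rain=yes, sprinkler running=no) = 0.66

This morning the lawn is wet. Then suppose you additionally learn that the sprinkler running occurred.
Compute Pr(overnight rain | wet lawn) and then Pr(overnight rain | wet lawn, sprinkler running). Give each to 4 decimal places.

Pr(overnight rain | wet lawn) ≈ 0.1502; Pr(overnight rain | wet lawn, sprinkler running) ≈ 0.0672

By total probability over the 4 (overnight rain, sprinkler running) configurations:
  P(wet lawn) = 0.08*0.96*0.79 + 0.48*0.96*0.21 + 0.66*0.04*0.79 + 0.83*0.04*0.21
        = 0.060672 + 0.096768 + 0.020856 + 0.006972 = 0.185268
The terms with overnight rain present sum to 0.027828, so
  P(overnight rain | wet lawn) = 0.027828 / 0.185268 ≈ 0.1502

Now condition on the additional information:
Numerator (weight on configurations with overnight rain): 0.83*0.04 = 0.033200
The normalizing constant is 0.48*0.96 + 0.83*0.04 = 0.494000
P(overnight rain | wet lawn, sprinkler running) = 0.033200/0.494000 ≈ 0.0672
The drop from 0.1502 to 0.0672 is the explaining-away (discounting) effect.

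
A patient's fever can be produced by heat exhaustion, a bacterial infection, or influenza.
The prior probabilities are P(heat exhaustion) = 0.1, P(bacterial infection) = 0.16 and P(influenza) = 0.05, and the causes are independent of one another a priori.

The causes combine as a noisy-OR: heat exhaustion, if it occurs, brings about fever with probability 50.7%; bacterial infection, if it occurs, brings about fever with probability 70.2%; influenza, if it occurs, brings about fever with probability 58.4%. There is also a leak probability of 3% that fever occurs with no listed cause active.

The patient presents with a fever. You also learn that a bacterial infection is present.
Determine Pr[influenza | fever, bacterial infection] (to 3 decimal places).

Under noisy-OR, P(fever | causes) = 1 − (1−0.03)·∏(1−qᵢ) over the active causes.
P(fever | bacterial infection) = 0.71094×0.9×0.95 + 0.879751×0.9×0.05 + 0.857493×0.1×0.95 + 0.940717×0.1×0.05 = 0.607854 + 0.039589 + 0.081462 + 0.004704 = 0.733609
Of this, 0.044293 comes from 0.039589 + 0.004704 (the influenza=true cases).
Hence the posterior is 0.044293/0.733609 ≈ 0.060.

Pr[influenza | fever, bacterial infection] ≈ 0.060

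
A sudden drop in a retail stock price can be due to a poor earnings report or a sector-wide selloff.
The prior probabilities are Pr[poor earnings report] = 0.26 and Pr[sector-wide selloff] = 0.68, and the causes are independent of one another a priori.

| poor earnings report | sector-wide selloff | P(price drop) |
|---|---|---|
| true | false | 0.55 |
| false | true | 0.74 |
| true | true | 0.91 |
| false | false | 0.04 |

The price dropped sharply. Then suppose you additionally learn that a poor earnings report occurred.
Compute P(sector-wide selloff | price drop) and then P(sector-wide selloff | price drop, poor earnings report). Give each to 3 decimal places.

P(price drop) = 0.04·0.74·0.32 + 0.74·0.74·0.68 + 0.55·0.26·0.32 + 0.91·0.26·0.68 = 0.009472 + 0.372368 + 0.045760 + 0.160888 = 0.588488
Restricting to configurations with sector-wide selloff present: 0.372368 + 0.160888 = 0.533256.
Hence the posterior is 0.533256/0.588488 ≈ 0.906.

Now also conditioning on poor earnings report=true:
P(price drop | poor earnings report) = 0.55*0.32 + 0.91*0.68 = 0.176000 + 0.618800 = 0.794800
The sector-wide selloff-present share is 0.91*0.68 = 0.618800.
Hence the posterior is 0.618800/0.794800 ≈ 0.779.
This is intercausal reasoning (explaining away): once poor earnings report accounts for the price drop, sector-wide selloff becomes less likely.

P(sector-wide selloff | price drop) ≈ 0.906; P(sector-wide selloff | price drop, poor earnings report) ≈ 0.779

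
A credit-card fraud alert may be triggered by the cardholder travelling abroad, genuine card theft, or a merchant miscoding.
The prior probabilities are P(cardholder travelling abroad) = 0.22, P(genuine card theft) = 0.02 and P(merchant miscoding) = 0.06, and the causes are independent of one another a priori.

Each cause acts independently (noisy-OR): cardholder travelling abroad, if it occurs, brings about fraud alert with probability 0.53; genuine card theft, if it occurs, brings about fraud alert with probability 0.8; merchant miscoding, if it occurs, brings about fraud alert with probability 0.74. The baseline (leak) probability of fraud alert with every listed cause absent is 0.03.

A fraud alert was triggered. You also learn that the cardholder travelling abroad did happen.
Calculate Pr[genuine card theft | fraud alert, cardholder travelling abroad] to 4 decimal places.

Under noisy-OR, P(fraud alert | causes) = 1 − (1−0.03)·∏(1−qᵢ) over the active causes.
P(fraud alert | cardholder travelling abroad) = 0.5441·0.98·0.94 + 0.881466·0.98·0.06 + 0.90882·0.02·0.94 + 0.976293·0.02·0.06 = 0.501225 + 0.051830 + 0.017086 + 0.001172 = 0.571313
Of this, 0.018258 comes from 0.017086 + 0.001172 (the genuine card theft=true cases).
Hence the posterior is 0.018258/0.571313 ≈ 0.0320.

Pr[genuine card theft | fraud alert, cardholder travelling abroad] ≈ 0.0320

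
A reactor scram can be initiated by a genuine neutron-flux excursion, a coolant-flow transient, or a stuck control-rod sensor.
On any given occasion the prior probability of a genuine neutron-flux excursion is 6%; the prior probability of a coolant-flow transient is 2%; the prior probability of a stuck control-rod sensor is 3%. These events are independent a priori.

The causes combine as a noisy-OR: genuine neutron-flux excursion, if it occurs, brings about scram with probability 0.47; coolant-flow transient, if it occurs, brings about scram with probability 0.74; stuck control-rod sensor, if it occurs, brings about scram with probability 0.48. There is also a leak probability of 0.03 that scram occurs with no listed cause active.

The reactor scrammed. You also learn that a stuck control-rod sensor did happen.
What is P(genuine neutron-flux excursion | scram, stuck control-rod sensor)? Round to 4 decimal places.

Under noisy-OR, P(scram | causes) = 1 − (1−0.03)·∏(1−qᵢ) over the active causes.
Sum P(scram|·) weighted by the priors over the 4 (genuine neutron-flux excursion, coolant-flow transient) configurations:
  P(scram | stuck control-rod sensor) = 0.4956·0.94·0.98 + 0.868856·0.94·0.02 + 0.732668·0.06·0.98 + 0.930494·0.06·0.02
        = 0.456547 + 0.016334 + 0.043081 + 0.001117 = 0.517079
The terms with genuine neutron-flux excursion present sum to 0.044198, so
  P(genuine neutron-flux excursion | scram, stuck control-rod sensor) = 0.044198 / 0.517079 ≈ 0.0855

P(genuine neutron-flux excursion | scram, stuck control-rod sensor) ≈ 0.0855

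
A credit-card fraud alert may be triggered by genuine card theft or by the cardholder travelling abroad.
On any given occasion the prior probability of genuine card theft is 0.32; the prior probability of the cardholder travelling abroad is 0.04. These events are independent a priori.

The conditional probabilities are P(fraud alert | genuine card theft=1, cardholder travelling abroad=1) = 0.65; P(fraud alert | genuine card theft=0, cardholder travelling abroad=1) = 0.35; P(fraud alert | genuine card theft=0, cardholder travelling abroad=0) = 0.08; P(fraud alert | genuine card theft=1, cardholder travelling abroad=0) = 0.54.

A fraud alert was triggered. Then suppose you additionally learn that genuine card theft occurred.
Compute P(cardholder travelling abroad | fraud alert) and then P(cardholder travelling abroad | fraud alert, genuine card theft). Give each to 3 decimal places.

For the numerator, keep only cardholder travelling abroad=true terms: 0.009520 + 0.008320 = 0.017840
The normalizing constant is 0.08·0.68·0.96 + 0.35·0.68·0.04 + 0.54·0.32·0.96 + 0.65·0.32·0.04 = 0.235952
Posterior = 0.017840 / 0.235952 ≈ 0.076

Now condition on the additional information:
Weight on cardholder travelling abroad=true, given the evidence: 0.65×0.04 = 0.026000
Denominator P(fraud alert | genuine card theft): 0.54×0.96 + 0.65×0.04 = 0.544400
Posterior = 0.026000 / 0.544400 ≈ 0.048

P(cardholder travelling abroad | fraud alert) ≈ 0.076; P(cardholder travelling abroad | fraud alert, genuine card theft) ≈ 0.048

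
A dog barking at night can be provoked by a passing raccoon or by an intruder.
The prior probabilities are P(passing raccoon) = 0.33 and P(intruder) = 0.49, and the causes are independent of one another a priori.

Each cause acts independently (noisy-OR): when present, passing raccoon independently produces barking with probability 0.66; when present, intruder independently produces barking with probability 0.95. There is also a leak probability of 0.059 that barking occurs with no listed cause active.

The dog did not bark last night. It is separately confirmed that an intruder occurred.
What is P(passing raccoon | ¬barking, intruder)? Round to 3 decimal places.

Under noisy-OR, P(barking | causes) = 1 − (1−0.059)·∏(1−qᵢ) over the active causes.
For the numerator, keep only passing raccoon=true terms: 0.015997*0.33 = 0.005279
Denominator P(¬barking | intruder): 0.04705*0.67 + 0.015997*0.33 = 0.036803
Posterior = 0.005279 / 0.036803 ≈ 0.143

P(passing raccoon | ¬barking, intruder) ≈ 0.143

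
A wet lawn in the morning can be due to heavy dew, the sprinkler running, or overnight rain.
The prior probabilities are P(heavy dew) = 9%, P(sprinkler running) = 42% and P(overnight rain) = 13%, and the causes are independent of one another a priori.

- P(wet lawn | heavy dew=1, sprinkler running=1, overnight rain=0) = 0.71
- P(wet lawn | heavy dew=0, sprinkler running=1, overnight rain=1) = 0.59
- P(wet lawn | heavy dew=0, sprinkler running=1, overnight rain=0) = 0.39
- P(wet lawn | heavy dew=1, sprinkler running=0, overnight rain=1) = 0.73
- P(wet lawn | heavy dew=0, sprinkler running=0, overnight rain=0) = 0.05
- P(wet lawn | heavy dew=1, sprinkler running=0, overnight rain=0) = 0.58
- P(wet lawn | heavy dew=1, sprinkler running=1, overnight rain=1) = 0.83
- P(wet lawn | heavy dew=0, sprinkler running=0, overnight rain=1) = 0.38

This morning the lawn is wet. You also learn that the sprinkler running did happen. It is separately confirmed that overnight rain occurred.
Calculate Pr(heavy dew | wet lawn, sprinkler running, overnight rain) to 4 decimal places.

Pr(heavy dew | wet lawn, sprinkler running, overnight rain) ≈ 0.1221

Numerator (weight on configurations with heavy dew): 0.83·0.09 = 0.074700
The normalizing constant is 0.59·0.91 + 0.83·0.09 = 0.611600
Posterior = 0.074700 / 0.611600 ≈ 0.1221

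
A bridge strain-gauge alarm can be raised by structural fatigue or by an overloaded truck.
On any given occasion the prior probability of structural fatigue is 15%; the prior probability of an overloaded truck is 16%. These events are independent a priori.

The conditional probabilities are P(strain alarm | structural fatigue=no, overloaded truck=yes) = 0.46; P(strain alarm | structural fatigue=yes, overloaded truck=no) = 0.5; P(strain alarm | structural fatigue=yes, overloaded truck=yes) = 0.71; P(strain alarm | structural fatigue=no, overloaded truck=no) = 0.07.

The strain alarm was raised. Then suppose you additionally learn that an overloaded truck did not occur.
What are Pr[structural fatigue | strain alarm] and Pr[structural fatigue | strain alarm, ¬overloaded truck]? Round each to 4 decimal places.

Numerator (weight on configurations with structural fatigue): 0.063000 + 0.017040 = 0.080040
Normalizer over all consistent configurations: 0.07·0.85·0.84 + 0.46·0.85·0.16 + 0.5·0.15·0.84 + 0.71·0.15·0.16 = 0.192580
P(structural fatigue | strain alarm) = 0.080040/0.192580 ≈ 0.4156

Now also conditioning on overloaded truck≠true:
For the numerator, keep only structural fatigue=true terms: 0.5×0.15 = 0.075000
Denominator P(strain alarm | ¬overloaded truck): 0.07×0.85 + 0.5×0.15 = 0.134500
P(structural fatigue | strain alarm, ¬overloaded truck) = 0.075000/0.134500 ≈ 0.5576
Ruling out overloaded truck raises the posterior on structural fatigue — the flip side of explaining away.

Pr[structural fatigue | strain alarm] ≈ 0.4156; Pr[structural fatigue | strain alarm, ¬overloaded truck] ≈ 0.5576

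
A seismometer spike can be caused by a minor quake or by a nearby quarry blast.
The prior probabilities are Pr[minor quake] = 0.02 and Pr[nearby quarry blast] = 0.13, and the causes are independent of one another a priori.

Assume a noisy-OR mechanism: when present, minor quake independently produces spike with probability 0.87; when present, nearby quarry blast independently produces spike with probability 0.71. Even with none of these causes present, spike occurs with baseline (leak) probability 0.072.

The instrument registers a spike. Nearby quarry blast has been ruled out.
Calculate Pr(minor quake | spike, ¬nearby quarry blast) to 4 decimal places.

Pr(minor quake | spike, ¬nearby quarry blast) ≈ 0.1995

Under noisy-OR, P(spike | causes) = 1 − (1−0.072)·∏(1−qᵢ) over the active causes.
By total probability over both values of minor quake:
  P(spike | ¬nearby quarry blast) = 0.072·0.98 + 0.87936·0.02
        = 0.070560 + 0.017587 = 0.088147
Configurations with minor quake contribute 0.017587, so
  P(minor quake | spike, ¬nearby quarry blast) = 0.017587 / 0.088147 ≈ 0.1995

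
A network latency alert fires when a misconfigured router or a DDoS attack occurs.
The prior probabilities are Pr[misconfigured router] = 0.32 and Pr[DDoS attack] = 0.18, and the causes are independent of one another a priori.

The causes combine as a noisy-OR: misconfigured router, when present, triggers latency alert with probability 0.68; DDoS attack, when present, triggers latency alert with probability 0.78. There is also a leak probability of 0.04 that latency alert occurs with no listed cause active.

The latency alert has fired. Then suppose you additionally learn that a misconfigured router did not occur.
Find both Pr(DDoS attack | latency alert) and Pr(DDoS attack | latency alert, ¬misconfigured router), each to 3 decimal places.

Under noisy-OR, P(latency alert | causes) = 1 − (1−0.04)·∏(1−qᵢ) over the active causes.
P(latency alert) = 0.04*0.68*0.82 + 0.7888*0.68*0.18 + 0.6928*0.32*0.82 + 0.932416*0.32*0.18 = 0.022304 + 0.096549 + 0.181791 + 0.053707 = 0.354351
Of this, 0.150256 comes from 0.096549 + 0.053707 (the DDoS attack=true cases).
Hence the posterior is 0.150256/0.354351 ≈ 0.424.

With the extra evidence:
P(latency alert | ¬misconfigured router) = 0.04*0.82 + 0.7888*0.18 = 0.032800 + 0.141984 = 0.174784
The DDoS attack-present share is 0.7888*0.18 = 0.141984.
P(DDoS attack | latency alert, ¬misconfigured router) = 0.141984 / 0.174784 ≈ 0.812
Ruling out misconfigured router raises the posterior on DDoS attack — the flip side of explaining away.

Pr(DDoS attack | latency alert) ≈ 0.424; Pr(DDoS attack | latency alert, ¬misconfigured router) ≈ 0.812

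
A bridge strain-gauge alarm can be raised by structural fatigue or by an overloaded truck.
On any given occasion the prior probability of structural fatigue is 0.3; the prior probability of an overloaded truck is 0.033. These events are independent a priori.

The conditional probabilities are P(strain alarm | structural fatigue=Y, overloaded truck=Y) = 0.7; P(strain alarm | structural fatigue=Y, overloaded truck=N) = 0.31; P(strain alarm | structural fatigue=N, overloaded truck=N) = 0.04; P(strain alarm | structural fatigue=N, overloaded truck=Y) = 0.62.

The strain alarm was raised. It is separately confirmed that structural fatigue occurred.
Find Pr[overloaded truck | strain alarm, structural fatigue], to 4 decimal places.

Sum P(strain alarm|·) weighted by the priors over both values of overloaded truck:
  P(strain alarm | structural fatigue) = 0.31×0.967 + 0.7×0.033
        = 0.299770 + 0.023100 = 0.322870
The terms with overloaded truck present sum to 0.023100, so
  P(overloaded truck | strain alarm, structural fatigue) = 0.023100 / 0.322870 ≈ 0.0715

Pr[overloaded truck | strain alarm, structural fatigue] ≈ 0.0715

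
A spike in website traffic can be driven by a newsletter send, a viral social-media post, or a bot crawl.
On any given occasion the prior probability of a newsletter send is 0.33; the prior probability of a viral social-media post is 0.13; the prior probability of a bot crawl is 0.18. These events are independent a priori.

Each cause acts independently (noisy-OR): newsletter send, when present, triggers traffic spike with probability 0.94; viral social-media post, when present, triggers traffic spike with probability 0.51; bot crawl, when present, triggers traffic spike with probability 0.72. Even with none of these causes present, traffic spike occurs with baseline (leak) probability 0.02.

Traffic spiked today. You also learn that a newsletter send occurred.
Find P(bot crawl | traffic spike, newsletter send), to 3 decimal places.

Under noisy-OR, P(traffic spike | causes) = 1 − (1−0.02)·∏(1−qᵢ) over the active causes.
P(traffic spike | newsletter send) = 0.9412×0.87×0.82 + 0.983536×0.87×0.18 + 0.971188×0.13×0.82 + 0.991933×0.13×0.18 = 0.671452 + 0.154022 + 0.103529 + 0.023211 = 0.952214
Restricting to configurations with bot crawl present: 0.154022 + 0.023211 = 0.177233.
So P(bot crawl | traffic spike, newsletter send) = 0.177233/0.952214 ≈ 0.186.

P(bot crawl | traffic spike, newsletter send) ≈ 0.186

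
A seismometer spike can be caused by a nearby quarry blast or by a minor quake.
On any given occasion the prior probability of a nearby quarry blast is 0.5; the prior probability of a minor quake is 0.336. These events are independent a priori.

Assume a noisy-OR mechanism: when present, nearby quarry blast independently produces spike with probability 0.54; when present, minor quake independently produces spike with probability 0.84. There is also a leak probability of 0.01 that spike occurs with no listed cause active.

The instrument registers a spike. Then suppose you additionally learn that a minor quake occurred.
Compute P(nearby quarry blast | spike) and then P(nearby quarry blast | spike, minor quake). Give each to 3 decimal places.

P(nearby quarry blast | spike) ≈ 0.699; P(nearby quarry blast | spike, minor quake) ≈ 0.524

Under noisy-OR, P(spike | causes) = 1 − (1−0.01)·∏(1−qᵢ) over the active causes.
Sum P(spike|·) weighted by the priors over the 4 (nearby quarry blast, minor quake) configurations:
  P(spike) = 0.01·0.5·0.664 + 0.8416·0.5·0.336 + 0.5446·0.5·0.664 + 0.927136·0.5·0.336
        = 0.003320 + 0.141389 + 0.180807 + 0.155759 = 0.481275
Keeping only the nearby quarry blast-present terms gives 0.336566, so
  P(nearby quarry blast | spike) = 0.336566 / 0.481275 ≈ 0.699

Now also conditioning on minor quake=true:
By total probability over both values of nearby quarry blast:
  P(spike | minor quake) = 0.8416*0.5 + 0.927136*0.5
        = 0.420800 + 0.463568 = 0.884368
Keeping only the nearby quarry blast-present terms gives 0.463568, so
  P(nearby quarry blast | spike, minor quake) = 0.463568 / 0.884368 ≈ 0.524
— minor quake explains away the evidence for nearby quarry blast.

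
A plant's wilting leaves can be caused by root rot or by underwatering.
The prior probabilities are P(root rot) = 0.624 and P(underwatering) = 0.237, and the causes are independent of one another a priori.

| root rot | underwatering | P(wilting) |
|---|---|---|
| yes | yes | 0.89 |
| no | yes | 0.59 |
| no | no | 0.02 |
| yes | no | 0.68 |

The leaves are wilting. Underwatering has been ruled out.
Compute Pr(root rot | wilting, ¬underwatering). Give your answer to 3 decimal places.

Pr(root rot | wilting, ¬underwatering) ≈ 0.983

P(wilting | ¬underwatering) = 0.02*0.376 + 0.68*0.624 = 0.007520 + 0.424320 = 0.431840
Of this, 0.424320 comes from 0.68*0.624 (the root rot=true cases).
So P(root rot | wilting, ¬underwatering) = 0.424320/0.431840 ≈ 0.983.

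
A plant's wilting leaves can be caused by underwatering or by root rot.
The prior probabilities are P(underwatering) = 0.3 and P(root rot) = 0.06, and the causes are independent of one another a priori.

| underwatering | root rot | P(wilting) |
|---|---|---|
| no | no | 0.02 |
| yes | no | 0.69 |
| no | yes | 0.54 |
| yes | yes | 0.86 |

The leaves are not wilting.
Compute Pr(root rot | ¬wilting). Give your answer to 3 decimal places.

Pr(root rot | ¬wilting) ≈ 0.029

Enumerate the 4 (underwatering, root rot) configurations and weight by the priors:
  P(¬wilting) = 0.98×0.7×0.94 + 0.46×0.7×0.06 + 0.31×0.3×0.94 + 0.14×0.3×0.06
        = 0.644840 + 0.019320 + 0.087420 + 0.002520 = 0.754100
Keeping only the root rot-present terms gives 0.021840, so
  P(root rot | ¬wilting) = 0.021840 / 0.754100 ≈ 0.029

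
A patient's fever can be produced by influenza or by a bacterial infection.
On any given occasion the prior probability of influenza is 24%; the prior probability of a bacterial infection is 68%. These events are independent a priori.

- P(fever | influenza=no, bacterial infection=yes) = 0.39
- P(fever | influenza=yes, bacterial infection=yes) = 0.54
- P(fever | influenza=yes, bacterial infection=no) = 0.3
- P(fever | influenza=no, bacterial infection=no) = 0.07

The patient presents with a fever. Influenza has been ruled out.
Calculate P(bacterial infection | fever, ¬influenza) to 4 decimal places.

P(bacterial infection | fever, ¬influenza) ≈ 0.9221

P(fever | ¬influenza) = 0.07*0.32 + 0.39*0.68 = 0.022400 + 0.265200 = 0.287600
Restricting to configurations with bacterial infection present: 0.39*0.68 = 0.265200.
P(bacterial infection | fever, ¬influenza) = 0.265200 / 0.287600 ≈ 0.9221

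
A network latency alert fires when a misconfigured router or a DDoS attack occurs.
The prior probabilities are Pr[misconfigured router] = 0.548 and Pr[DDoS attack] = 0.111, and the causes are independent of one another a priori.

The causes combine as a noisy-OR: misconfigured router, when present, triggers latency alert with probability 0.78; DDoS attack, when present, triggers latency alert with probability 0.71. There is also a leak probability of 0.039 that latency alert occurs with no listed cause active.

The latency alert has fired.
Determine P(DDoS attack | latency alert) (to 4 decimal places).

P(DDoS attack | latency alert) ≈ 0.1892

Under noisy-OR, P(latency alert | causes) = 1 − (1−0.039)·∏(1−qᵢ) over the active causes.
For the numerator, keep only DDoS attack=true terms: 0.036190 + 0.057099 = 0.093289
Denominator P(latency alert): 0.039*0.452*0.889 + 0.72131*0.452*0.111 + 0.78858*0.548*0.889 + 0.938688*0.548*0.111 = 0.493134
Posterior = 0.093289 / 0.493134 ≈ 0.1892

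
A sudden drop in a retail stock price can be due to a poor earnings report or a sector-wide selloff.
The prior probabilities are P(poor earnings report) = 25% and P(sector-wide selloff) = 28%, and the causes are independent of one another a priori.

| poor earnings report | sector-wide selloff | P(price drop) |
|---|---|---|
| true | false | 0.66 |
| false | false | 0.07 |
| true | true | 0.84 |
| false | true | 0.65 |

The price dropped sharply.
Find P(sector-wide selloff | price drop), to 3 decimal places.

P(sector-wide selloff | price drop) ≈ 0.555

For the numerator, keep only sector-wide selloff=true terms: 0.136500 + 0.058800 = 0.195300
The normalizing constant is 0.07×0.75×0.72 + 0.65×0.75×0.28 + 0.66×0.25×0.72 + 0.84×0.25×0.28 = 0.351900
P(sector-wide selloff | price drop) = 0.195300/0.351900 ≈ 0.555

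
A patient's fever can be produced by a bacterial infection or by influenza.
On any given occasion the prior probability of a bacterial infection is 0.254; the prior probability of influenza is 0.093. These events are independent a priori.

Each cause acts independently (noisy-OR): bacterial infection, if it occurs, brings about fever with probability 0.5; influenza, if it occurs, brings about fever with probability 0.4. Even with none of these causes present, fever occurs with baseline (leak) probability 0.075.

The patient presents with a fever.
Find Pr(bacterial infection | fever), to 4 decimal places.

Pr(bacterial infection | fever) ≈ 0.6332

Under noisy-OR, P(fever | causes) = 1 − (1−0.075)·∏(1−qᵢ) over the active causes.
For the numerator, keep only bacterial infection=true terms: 0.123828 + 0.017067 = 0.140895
Normalizer over all consistent configurations: 0.075·0.746·0.907 + 0.445·0.746·0.093 + 0.5375·0.254·0.907 + 0.7225·0.254·0.093 = 0.222515
P(bacterial infection | fever) = 0.140895/0.222515 ≈ 0.6332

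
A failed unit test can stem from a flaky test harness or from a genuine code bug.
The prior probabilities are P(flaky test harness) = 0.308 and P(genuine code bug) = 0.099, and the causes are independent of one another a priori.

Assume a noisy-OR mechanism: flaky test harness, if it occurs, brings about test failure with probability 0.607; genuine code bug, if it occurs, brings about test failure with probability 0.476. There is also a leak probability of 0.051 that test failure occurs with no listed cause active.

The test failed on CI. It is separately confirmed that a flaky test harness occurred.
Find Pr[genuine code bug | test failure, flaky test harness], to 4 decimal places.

Pr[genuine code bug | test failure, flaky test harness] ≈ 0.1236

Under noisy-OR, P(test failure | causes) = 1 − (1−0.051)·∏(1−qᵢ) over the active causes.
For the numerator, keep only genuine code bug=true terms: 0.804571×0.099 = 0.079653
The normalizing constant is 0.627043×0.901 + 0.804571×0.099 = 0.644619
P(genuine code bug | test failure, flaky test harness) = 0.079653/0.644619 ≈ 0.1236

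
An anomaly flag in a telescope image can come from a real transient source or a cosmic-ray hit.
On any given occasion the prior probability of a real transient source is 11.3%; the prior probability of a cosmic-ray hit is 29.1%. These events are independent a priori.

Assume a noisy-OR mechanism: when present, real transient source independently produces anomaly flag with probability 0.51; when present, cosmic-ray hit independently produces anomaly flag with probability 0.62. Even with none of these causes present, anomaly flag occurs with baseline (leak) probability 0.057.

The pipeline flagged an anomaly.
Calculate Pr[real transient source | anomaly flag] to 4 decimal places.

Under noisy-OR, P(anomaly flag | causes) = 1 − (1−0.057)·∏(1−qᵢ) over the active causes.
For the numerator, keep only real transient source=true terms: 0.043097 + 0.027109 = 0.070206
Normalizer over all consistent configurations: 0.057·0.887·0.709 + 0.64166·0.887·0.291 + 0.53793·0.113·0.709 + 0.824413·0.113·0.291 = 0.271675
Posterior = 0.070206 / 0.271675 ≈ 0.2584

Pr[real transient source | anomaly flag] ≈ 0.2584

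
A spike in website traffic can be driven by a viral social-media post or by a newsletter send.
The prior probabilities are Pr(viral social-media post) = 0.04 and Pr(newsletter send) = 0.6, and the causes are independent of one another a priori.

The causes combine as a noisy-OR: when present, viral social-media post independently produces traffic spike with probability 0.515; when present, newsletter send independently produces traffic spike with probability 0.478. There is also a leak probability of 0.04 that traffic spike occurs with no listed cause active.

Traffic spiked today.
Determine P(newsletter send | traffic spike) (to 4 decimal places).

P(newsletter send | traffic spike) ≈ 0.9274

Under noisy-OR, P(traffic spike | causes) = 1 − (1−0.04)·∏(1−qᵢ) over the active causes.
Sum P(traffic spike|·) weighted by the priors over the 4 (viral social-media post, newsletter send) configurations:
  P(traffic spike) = 0.04*0.96*0.4 + 0.49888*0.96*0.6 + 0.5344*0.04*0.4 + 0.756957*0.04*0.6
        = 0.015360 + 0.287355 + 0.008550 + 0.018167 = 0.329432
Keeping only the newsletter send-present terms gives 0.305522, so
  P(newsletter send | traffic spike) = 0.305522 / 0.329432 ≈ 0.9274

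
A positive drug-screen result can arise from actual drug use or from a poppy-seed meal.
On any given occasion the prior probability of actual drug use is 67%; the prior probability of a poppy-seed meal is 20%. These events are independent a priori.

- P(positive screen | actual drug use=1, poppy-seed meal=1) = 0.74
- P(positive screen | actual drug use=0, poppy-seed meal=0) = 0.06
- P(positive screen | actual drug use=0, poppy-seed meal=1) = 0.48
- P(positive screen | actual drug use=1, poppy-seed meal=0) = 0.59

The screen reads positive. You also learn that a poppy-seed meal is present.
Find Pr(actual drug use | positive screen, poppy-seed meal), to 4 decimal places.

P(positive screen | poppy-seed meal) = 0.48·0.33 + 0.74·0.67 = 0.158400 + 0.495800 = 0.654200
The actual drug use-present share is 0.74·0.67 = 0.495800.
Hence the posterior is 0.495800/0.654200 ≈ 0.7579.

Pr(actual drug use | positive screen, poppy-seed meal) ≈ 0.7579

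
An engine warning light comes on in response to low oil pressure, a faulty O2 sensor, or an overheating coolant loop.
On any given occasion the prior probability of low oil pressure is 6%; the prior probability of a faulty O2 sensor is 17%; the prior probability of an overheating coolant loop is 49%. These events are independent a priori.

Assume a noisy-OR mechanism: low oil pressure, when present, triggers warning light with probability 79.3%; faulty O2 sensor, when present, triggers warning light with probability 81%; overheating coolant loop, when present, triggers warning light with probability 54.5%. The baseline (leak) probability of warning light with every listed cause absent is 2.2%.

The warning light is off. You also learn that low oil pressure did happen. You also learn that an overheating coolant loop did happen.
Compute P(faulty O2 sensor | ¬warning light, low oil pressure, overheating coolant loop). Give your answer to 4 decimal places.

P(faulty O2 sensor | ¬warning light, low oil pressure, overheating coolant loop) ≈ 0.0375

Under noisy-OR, P(warning light | causes) = 1 − (1−0.022)·∏(1−qᵢ) over the active causes.
P(¬warning light | low oil pressure, overheating coolant loop) = 0.092113*0.83 + 0.017501*0.17 = 0.076454 + 0.002975 = 0.079429
Of this, 0.002975 comes from 0.017501*0.17 (the faulty O2 sensor=true cases).
Hence the posterior is 0.002975/0.079429 ≈ 0.0375.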